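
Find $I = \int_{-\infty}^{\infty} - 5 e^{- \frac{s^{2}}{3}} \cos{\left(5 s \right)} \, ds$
$- \frac{5 \sqrt{3} \sqrt{\pi}}{e^{\frac{75}{4}}}$

Define $I(b) = \int_{-\infty}^{\infty} - 5 e^{- \frac{s^{2}}{3}} \cos{\left(b s \right)} \, ds$.

Differentiating under the integral sign,
$$I'(b) = \int_{-\infty}^{\infty} 5 s e^{- \frac{s^{2}}{3}} \sin{\left(b s \right)} \, ds.$$

Integrate $\int_{-\infty}^{\infty} s \sin(b s)\, e^{- \frac{s^{2}}{3}}\, ds$ by parts with $u = \sin(b s)$ and $dv = s\, e^{- \frac{s^{2}}{3}}\, ds$, giving $v = - \frac{3 e^{- \frac{s^{2}}{3}}}{2}$. The boundary term vanishes and
$$\int_{-\infty}^{\infty} s \sin(b s)\, e^{- \frac{s^{2}}{3}}\, ds = \frac{3 b}{2} \int_{-\infty}^{\infty} \cos(b s)\, e^{- \frac{s^{2}}{3}}\, ds,$$
so $I'(b) = - \frac{3 b}{2}\, I(b)$.

This is a separable first-order ODE; solving with the initial condition $I(0) = \int_{-\infty}^{\infty} - 5 e^{- \frac{s^{2}}{3}}\,ds = - 5 \sqrt{3} \sqrt{\pi}$ gives
$$I(b) = - 5 \sqrt{3} \sqrt{\pi} e^{- \frac{3 b^{2}}{4}}.$$

Setting $b = 5$:
$$I = - \frac{5 \sqrt{3} \sqrt{\pi}}{e^{\frac{75}{4}}}.$$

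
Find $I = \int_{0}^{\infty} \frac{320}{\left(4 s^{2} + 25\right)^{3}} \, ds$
$\frac{6 \pi}{625}$

Recall the elementary integral
$$J(a) = \int_{0}^{\infty} \frac{5}{a^{2} + s^{2}} \, ds = \frac{5 \pi}{2 a}.$$

Differentiating under the integral sign with respect to $a$,
$$\frac{dJ}{da} = \int_{0}^{\infty} - \frac{10 a}{\left(a^{2} + s^{2}\right)^{2}} \, ds = - \frac{5 \pi}{2 a^{2}},$$
so $\int_{0}^{\infty} \frac{5}{\left(a^{2} + s^{2}\right)^{2}} \, ds = \frac{5 \pi}{4 a^{3}}$.

Repeating — each differentiation of $1/(s^2+a^2)^j$ produces $-2ja/(s^2+a^2)^{j+1}$ — and dividing through by $-2ja$ at each step yields, after $2$ differentiations in total,
$$\int_{0}^{\infty} \frac{5}{\left(a^{2} + s^{2}\right)^{3}} \, ds = \frac{15 \pi}{16 a^{5}}.$$

Setting $a = \frac{5}{2}$:
$$I = \frac{6 \pi}{625}.$$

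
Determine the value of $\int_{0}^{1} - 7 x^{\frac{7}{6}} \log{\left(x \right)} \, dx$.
$\frac{252}{169}$

Begin with the known integral
$$J(a) = \int_{0}^{1} - 7 x^{a} \, dx = - \frac{7}{a + 1}.$$

Differentiating under the integral sign brings down a factor of $\ln x$:
$$\frac{dJ}{da} = \int_{0}^{1} - 7 x^{a} \log{\left(x \right)} \, dx = \frac{7}{\left(a + 1\right)^{2}}.$$

The integral on the left is $I$, so $I = \frac{7}{\left(a + 1\right)^{2}}$.

Setting $a = \frac{7}{6}$:
$$I = \frac{252}{169}.$$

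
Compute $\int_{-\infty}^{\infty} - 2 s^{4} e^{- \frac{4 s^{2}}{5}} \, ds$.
$- \frac{75 \sqrt{5} \sqrt{\pi}}{64}$

Begin with the known integral
$$J(a) = \int_{-\infty}^{\infty} - 2 e^{- a s^{2}} \, ds = - \frac{2 \sqrt{\pi}}{\sqrt{a}}.$$

Differentiating under the integral sign brings down a factor of $(-s^2)$:
$$\frac{dJ}{da} = \int_{-\infty}^{\infty} 2 s^{2} e^{- a s^{2}} \, ds = \frac{\sqrt{\pi}}{a^{\frac{3}{2}}}.$$

Repeating twice in total — each differentiation brings down another $(-s^2)$ — gives
$$\frac{d^{2}J}{da^{2}} = \int_{-\infty}^{\infty} - 2 s^{4} e^{- a s^{2}} \, ds = - \frac{3 \sqrt{\pi}}{2 a^{\frac{5}{2}}},$$
and the integrand here is exactly the target integrand, so $I = - \frac{3 \sqrt{\pi}}{2 a^{\frac{5}{2}}}$.

Setting $a = \frac{4}{5}$:
$$I = - \frac{75 \sqrt{5} \sqrt{\pi}}{64}.$$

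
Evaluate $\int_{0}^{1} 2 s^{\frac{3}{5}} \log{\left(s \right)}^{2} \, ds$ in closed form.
$\frac{125}{128}$

Start from the elementary integral
$$J(a) = \int_{0}^{1} 2 s^{a} \, ds = \frac{2}{a + 1}.$$

Differentiating under the integral sign brings down a factor of $\ln s$:
$$\frac{dJ}{da} = \int_{0}^{1} 2 s^{a} \log{\left(s \right)} \, ds = - \frac{2}{\left(a + 1\right)^{2}}.$$

Repeating twice in total — each differentiation brings down another $\ln s$ — gives
$$\frac{d^{2}J}{da^{2}} = \int_{0}^{1} 2 s^{a} \log{\left(s \right)}^{2} \, ds = \frac{4}{\left(a + 1\right)^{3}},$$
and the integrand here is exactly the target integrand, so $I = \frac{4}{\left(a + 1\right)^{3}}$.

Setting $a = \frac{3}{5}$:
$$I = \frac{125}{128}.$$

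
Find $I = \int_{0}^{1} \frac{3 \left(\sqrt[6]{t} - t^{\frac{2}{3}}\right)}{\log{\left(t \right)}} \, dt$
$\log{\left(\frac{343}{1000} \right)}$

Replace the exponent $\frac{1}{6}$ by a parameter $a$: let $I(a) = \int_{0}^{1} \frac{3 \left(- t^{\frac{2}{3}} + t^{a}\right)}{\log{\left(t \right)}} \, dt$.

Since $\dfrac{\partial}{\partial a}\,t^{a} = t^{a} \ln t$, the $\ln t$ in the denominator cancels and
$$\frac{dI}{da} = \int_{0}^{1} 3 t^{a} \, dt = 3 \left[\frac{t^{a+1}}{a+1}\right]_0^1 = \frac{3}{a + 1}.$$

Integrating with respect to $a$ gives $I(a) = \log{\left(\frac{27 \left(a + 1\right)^{3}}{125} \right)} + C$.

At $a = \frac{2}{3}$ the integrand is identically $0$, so $I(\frac{2}{3}) = 0$. The closed form gives $0$, hence $C = 0$.

Setting $a = \frac{1}{6}$:
$$I = \log{\left(\frac{343}{1000} \right)}.$$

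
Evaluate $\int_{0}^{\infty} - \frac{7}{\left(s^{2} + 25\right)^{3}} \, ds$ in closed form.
$- \frac{21 \pi}{50000}$

Start from the standard arctangent integral
$$J(a) = \int_{0}^{\infty} - \frac{7}{a^{2} + s^{2}} \, ds = - \frac{7 \pi}{2 a}.$$

Differentiating under the integral sign with respect to $a$,
$$\frac{dJ}{da} = \int_{0}^{\infty} \frac{14 a}{\left(a^{2} + s^{2}\right)^{2}} \, ds = \frac{7 \pi}{2 a^{2}},$$
so $\int_{0}^{\infty} - \frac{7}{\left(a^{2} + s^{2}\right)^{2}} \, ds = - \frac{7 \pi}{4 a^{3}}$.

Repeating — each differentiation of $1/(s^2+a^2)^j$ produces $-2ja/(s^2+a^2)^{j+1}$ — and dividing through by $-2ja$ at each step yields, after $2$ differentiations in total,
$$\int_{0}^{\infty} - \frac{7}{\left(a^{2} + s^{2}\right)^{3}} \, ds = - \frac{21 \pi}{16 a^{5}}.$$

Setting $a = 5$:
$$I = - \frac{21 \pi}{50000}.$$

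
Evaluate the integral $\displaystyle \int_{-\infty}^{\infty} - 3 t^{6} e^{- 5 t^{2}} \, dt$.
$- \frac{9 \sqrt{5} \sqrt{\pi}}{1000}$

Begin with the known integral
$$J(a) = \int_{-\infty}^{\infty} - 3 e^{- a t^{2}} \, dt = - \frac{3 \sqrt{\pi}}{\sqrt{a}}.$$

Differentiating under the integral sign brings down a factor of $(-t^2)$:
$$\frac{dJ}{da} = \int_{-\infty}^{\infty} 3 t^{2} e^{- a t^{2}} \, dt = \frac{3 \sqrt{\pi}}{2 a^{\frac{3}{2}}}.$$

Repeating $3$ times in total — each differentiation brings down another $(-t^2)$ — gives
$$\frac{d^{3}J}{da^{3}} = \int_{-\infty}^{\infty} 3 t^{6} e^{- a t^{2}} \, dt = \frac{45 \sqrt{\pi}}{8 a^{\frac{7}{2}}},$$
and the integrand here is $(-1)^{3}$ times the target integrand, so $I = (-1)^{3}\,\frac{d^{3}J}{da^{3}} = - \frac{45 \sqrt{\pi}}{8 a^{\frac{7}{2}}}$.

Setting $a = 5$:
$$I = - \frac{9 \sqrt{5} \sqrt{\pi}}{1000}.$$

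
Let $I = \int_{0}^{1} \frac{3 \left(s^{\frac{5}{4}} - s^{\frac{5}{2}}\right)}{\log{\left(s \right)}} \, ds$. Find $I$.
$\log{\left(\frac{729}{2744} \right)}$

Replace the exponent $\frac{5}{4}$ by a parameter $a$: let $I(a) = \int_{0}^{1} \frac{3 \left(- s^{\frac{5}{2}} + s^{a}\right)}{\log{\left(s \right)}} \, ds$.

Since $\dfrac{\partial}{\partial a}\,s^{a} = s^{a} \ln s$, the $\ln s$ in the denominator cancels and
$$\frac{dI}{da} = \int_{0}^{1} 3 s^{a} \, ds = 3 \left[\frac{s^{a+1}}{a+1}\right]_0^1 = \frac{3}{a + 1}.$$

Integrating with respect to $a$ gives $I(a) = \log{\left(\frac{8 \left(a + 1\right)^{3}}{343} \right)} + C$.

At $a = \frac{5}{2}$ the integrand is identically $0$, so $I(\frac{5}{2}) = 0$. The closed form gives $0$, hence $C = 0$.

Setting $a = \frac{5}{4}$:
$$I = \log{\left(\frac{729}{2744} \right)}.$$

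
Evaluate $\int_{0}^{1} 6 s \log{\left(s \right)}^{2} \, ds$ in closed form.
$\frac{3}{2}$

Begin with the known integral
$$J(a) = \int_{0}^{1} 6 s^{a} \, ds = \frac{6}{a + 1}.$$

Differentiating under the integral sign brings down a factor of $\ln s$:
$$\frac{dJ}{da} = \int_{0}^{1} 6 s^{a} \log{\left(s \right)} \, ds = - \frac{6}{\left(a + 1\right)^{2}}.$$

Repeating twice in total — each differentiation brings down another $\ln s$ — gives
$$\frac{d^{2}J}{da^{2}} = \int_{0}^{1} 6 s^{a} \log{\left(s \right)}^{2} \, ds = \frac{12}{\left(a + 1\right)^{3}},$$
and the integrand here is exactly the target integrand, so $I = \frac{12}{\left(a + 1\right)^{3}}$.

Setting $a = 1$:
$$I = \frac{3}{2}.$$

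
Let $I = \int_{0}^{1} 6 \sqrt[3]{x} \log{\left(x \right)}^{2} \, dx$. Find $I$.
$\frac{81}{16}$

Consider the simpler parametrised integral
$$J(a) = \int_{0}^{1} 6 x^{a} \, dx = \frac{6}{a + 1}.$$

Differentiating under the integral sign brings down a factor of $\ln x$:
$$\frac{dJ}{da} = \int_{0}^{1} 6 x^{a} \log{\left(x \right)} \, dx = - \frac{6}{\left(a + 1\right)^{2}}.$$

Repeating twice in total — each differentiation brings down another $\ln x$ — gives
$$\frac{d^{2}J}{da^{2}} = \int_{0}^{1} 6 x^{a} \log{\left(x \right)}^{2} \, dx = \frac{12}{\left(a + 1\right)^{3}},$$
and the integrand here is exactly the target integrand, so $I = \frac{12}{\left(a + 1\right)^{3}}$.

Setting $a = \frac{1}{3}$:
$$I = \frac{81}{16}.$$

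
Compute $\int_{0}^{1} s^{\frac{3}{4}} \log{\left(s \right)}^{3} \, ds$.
$- \frac{1536}{2401}$

Consider the simpler parametrised integral
$$J(a) = \int_{0}^{1} s^{a} \, ds = \frac{1}{a + 1}.$$

Differentiating under the integral sign brings down a factor of $\ln s$:
$$\frac{dJ}{da} = \int_{0}^{1} s^{a} \log{\left(s \right)} \, ds = - \frac{1}{\left(a + 1\right)^{2}}.$$

Repeating $3$ times in total — each differentiation brings down another $\ln s$ — gives
$$\frac{d^{3}J}{da^{3}} = \int_{0}^{1} s^{a} \log{\left(s \right)}^{3} \, ds = - \frac{6}{\left(a + 1\right)^{4}},$$
and the integrand here is exactly the target integrand, so $I = - \frac{6}{\left(a + 1\right)^{4}}$.

Setting $a = \frac{3}{4}$:
$$I = - \frac{1536}{2401}.$$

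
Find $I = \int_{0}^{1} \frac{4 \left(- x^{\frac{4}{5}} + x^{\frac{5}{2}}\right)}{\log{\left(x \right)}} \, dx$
$- \log{\left(\frac{104976}{1500625} \right)}$

Introduce a parameter $a$ in the exponent: let $I(a) = \int_{0}^{1} \frac{4 \left(x^{\frac{5}{2}} - x^{a}\right)}{\log{\left(x \right)}} \, dx$.

Since $\dfrac{\partial}{\partial a}\,x^{a} = x^{a} \ln x$, the $\ln x$ in the denominator cancels and
$$\frac{dI}{da} = \int_{0}^{1} -4 x^{a} \, dx = -4 \left[\frac{x^{a+1}}{a+1}\right]_0^1 = - \frac{4}{a + 1}.$$

Integrating with respect to $a$ gives $I(a) = - \log{\left(\frac{16 \left(a + 1\right)^{4}}{2401} \right)} + C$.

At $a = \frac{5}{2}$ the integrand is identically $0$, so $I(\frac{5}{2}) = 0$. The closed form gives $0$, hence $C = 0$.

Setting $a = \frac{4}{5}$:
$$I = - \log{\left(\frac{104976}{1500625} \right)}.$$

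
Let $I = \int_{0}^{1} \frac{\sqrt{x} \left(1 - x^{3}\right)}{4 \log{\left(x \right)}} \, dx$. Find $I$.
$- \frac{\log{\left(3 \right)}}{4}$

Introduce a parameter $a$ in the exponent: let $I(a) = \int_{0}^{1} \frac{\sqrt{x} - x^{a}}{4 \log{\left(x \right)}} \, dx$.

Since $\dfrac{\partial}{\partial a}\,x^{a} = x^{a} \ln x$, the $\ln x$ in the denominator cancels and
$$\frac{dI}{da} = \int_{0}^{1} - \frac{1}{4} x^{a} \, dx = - \frac{1}{4} \left[\frac{x^{a+1}}{a+1}\right]_0^1 = - \frac{1}{4 a + 4}.$$

Integrating with respect to $a$ gives $I(a) = - \frac{\log{\left(a + 1 \right)}}{4} - \frac{\log{\left(2 \right)}}{4} + \frac{\log{\left(3 \right)}}{4} + C$.

At $a = \frac{1}{2}$ the integrand is identically $0$, so $I(\frac{1}{2}) = 0$. The closed form gives $0$, hence $C = 0$.

Setting $a = \frac{7}{2}$:
$$I = - \frac{\log{\left(3 \right)}}{4}.$$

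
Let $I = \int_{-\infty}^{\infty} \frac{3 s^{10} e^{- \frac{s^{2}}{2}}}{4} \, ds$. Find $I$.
$\frac{2835 \sqrt{2} \sqrt{\pi}}{4}$

Start from the elementary integral
$$J(a) = \int_{-\infty}^{\infty} \frac{3 e^{- a s^{2}}}{4} \, ds = \frac{3 \sqrt{\pi}}{4 \sqrt{a}}.$$

Differentiating under the integral sign brings down a factor of $(-s^2)$:
$$\frac{dJ}{da} = \int_{-\infty}^{\infty} - \frac{3 s^{2} e^{- a s^{2}}}{4} \, ds = - \frac{3 \sqrt{\pi}}{8 a^{\frac{3}{2}}}.$$

Repeating $5$ times in total — each differentiation brings down another $(-s^2)$ — gives
$$\frac{d^{5}J}{da^{5}} = \int_{-\infty}^{\infty} - \frac{3 s^{10} e^{- a s^{2}}}{4} \, ds = - \frac{2835 \sqrt{\pi}}{128 a^{\frac{11}{2}}},$$
and the integrand here is $(-1)^{5}$ times the target integrand, so $I = (-1)^{5}\,\frac{d^{5}J}{da^{5}} = \frac{2835 \sqrt{\pi}}{128 a^{\frac{11}{2}}}$.

Setting $a = \frac{1}{2}$:
$$I = \frac{2835 \sqrt{2} \sqrt{\pi}}{4}.$$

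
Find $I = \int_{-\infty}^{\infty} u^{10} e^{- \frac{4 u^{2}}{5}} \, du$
$\frac{2953125 \sqrt{5} \sqrt{\pi}}{65536}$

Begin with the known integral
$$J(a) = \int_{-\infty}^{\infty} e^{- a u^{2}} \, du = \frac{\sqrt{\pi}}{\sqrt{a}}.$$

Differentiating under the integral sign brings down a factor of $(-u^2)$:
$$\frac{dJ}{da} = \int_{-\infty}^{\infty} - u^{2} e^{- a u^{2}} \, du = - \frac{\sqrt{\pi}}{2 a^{\frac{3}{2}}}.$$

Repeating $5$ times in total — each differentiation brings down another $(-u^2)$ — gives
$$\frac{d^{5}J}{da^{5}} = \int_{-\infty}^{\infty} - u^{10} e^{- a u^{2}} \, du = - \frac{945 \sqrt{\pi}}{32 a^{\frac{11}{2}}},$$
and the integrand here is $(-1)^{5}$ times the target integrand, so $I = (-1)^{5}\,\frac{d^{5}J}{da^{5}} = \frac{945 \sqrt{\pi}}{32 a^{\frac{11}{2}}}$.

Setting $a = \frac{4}{5}$:
$$I = \frac{2953125 \sqrt{5} \sqrt{\pi}}{65536}.$$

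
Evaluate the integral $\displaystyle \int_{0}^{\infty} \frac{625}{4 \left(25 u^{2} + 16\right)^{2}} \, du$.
$\frac{125 \pi}{1024}$

Start from the standard arctangent integral
$$J(a) = \int_{0}^{\infty} \frac{1}{4 \left(a^{2} + u^{2}\right)} \, du = \frac{\pi}{8 a}.$$

Differentiating under the integral sign with respect to $a$,
$$\frac{dJ}{da} = \int_{0}^{\infty} - \frac{a}{2 \left(a^{2} + u^{2}\right)^{2}} \, du = - \frac{\pi}{8 a^{2}},$$
so $\int_{0}^{\infty} \frac{1}{4 \left(a^{2} + u^{2}\right)^{2}} \, du = \frac{\pi}{16 a^{3}}$.

Setting $a = \frac{4}{5}$:
$$I = \frac{125 \pi}{1024}.$$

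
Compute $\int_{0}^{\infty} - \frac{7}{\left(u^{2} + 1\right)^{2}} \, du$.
$- \frac{7 \pi}{4}$

Recall the elementary integral
$$J(a) = \int_{0}^{\infty} - \frac{7}{a^{2} + u^{2}} \, du = - \frac{7 \pi}{2 a}.$$

Differentiating under the integral sign with respect to $a$,
$$\frac{dJ}{da} = \int_{0}^{\infty} \frac{14 a}{\left(a^{2} + u^{2}\right)^{2}} \, du = \frac{7 \pi}{2 a^{2}},$$
so $\int_{0}^{\infty} - \frac{7}{\left(a^{2} + u^{2}\right)^{2}} \, du = - \frac{7 \pi}{4 a^{3}}$.

Setting $a = 1$:
$$I = - \frac{7 \pi}{4}.$$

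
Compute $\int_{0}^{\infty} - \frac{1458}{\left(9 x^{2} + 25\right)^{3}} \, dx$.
$- \frac{729 \pi}{25000}$

Begin with the known result
$$J(a) = \int_{0}^{\infty} - \frac{2}{a^{2} + x^{2}} \, dx = - \frac{\pi}{a}.$$

Differentiating under the integral sign with respect to $a$,
$$\frac{dJ}{da} = \int_{0}^{\infty} \frac{4 a}{\left(a^{2} + x^{2}\right)^{2}} \, dx = \frac{\pi}{a^{2}},$$
so $\int_{0}^{\infty} - \frac{2}{\left(a^{2} + x^{2}\right)^{2}} \, dx = - \frac{\pi}{2 a^{3}}$.

Repeating — each differentiation of $1/(x^2+a^2)^j$ produces $-2ja/(x^2+a^2)^{j+1}$ — and dividing through by $-2ja$ at each step yields, after $2$ differentiations in total,
$$\int_{0}^{\infty} - \frac{2}{\left(a^{2} + x^{2}\right)^{3}} \, dx = - \frac{3 \pi}{8 a^{5}}.$$

Setting $a = \frac{5}{3}$:
$$I = - \frac{729 \pi}{25000}.$$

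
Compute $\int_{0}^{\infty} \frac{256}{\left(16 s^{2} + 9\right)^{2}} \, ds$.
$\frac{16 \pi}{27}$

Begin with the known result
$$J(a) = \int_{0}^{\infty} \frac{1}{a^{2} + s^{2}} \, ds = \frac{\pi}{2 a}.$$

Differentiating under the integral sign with respect to $a$,
$$\frac{dJ}{da} = \int_{0}^{\infty} - \frac{2 a}{\left(a^{2} + s^{2}\right)^{2}} \, ds = - \frac{\pi}{2 a^{2}},$$
so $\int_{0}^{\infty} \frac{1}{\left(a^{2} + s^{2}\right)^{2}} \, ds = \frac{\pi}{4 a^{3}}$.

Setting $a = \frac{3}{4}$:
$$I = \frac{16 \pi}{27}.$$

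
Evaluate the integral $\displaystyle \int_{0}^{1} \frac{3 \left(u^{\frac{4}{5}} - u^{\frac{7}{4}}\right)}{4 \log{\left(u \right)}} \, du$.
$- \frac{3 \log{\left(55 \right)}}{4} + \frac{3 \log{\left(6 \right)}}{2}$

Replace the exponent $\frac{7}{4}$ by a parameter $a$: let $I(a) = \int_{0}^{1} \frac{3 \left(u^{\frac{4}{5}} - u^{a}\right)}{4 \log{\left(u \right)}} \, du$.

Since $\dfrac{\partial}{\partial a}\,u^{a} = u^{a} \ln u$, the $\ln u$ in the denominator cancels and
$$\frac{dI}{da} = \int_{0}^{1} - \frac{3}{4} u^{a} \, du = - \frac{3}{4} \left[\frac{u^{a+1}}{a+1}\right]_0^1 = - \frac{3}{4 a + 4}.$$

Integrating with respect to $a$ gives $I(a) = - \frac{3 \log{\left(a + 1 \right)}}{4} - \frac{3 \log{\left(5 \right)}}{4} + \frac{3 \log{\left(3 \right)}}{2} + C$.

At $a = \frac{4}{5}$ the integrand is identically $0$, so $I(\frac{4}{5}) = 0$. The closed form gives $0$, hence $C = 0$.

Setting $a = \frac{7}{4}$:
$$I = - \frac{3 \log{\left(55 \right)}}{4} + \frac{3 \log{\left(6 \right)}}{2}.$$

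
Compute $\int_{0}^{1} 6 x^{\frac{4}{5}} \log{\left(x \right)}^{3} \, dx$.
$- \frac{2500}{729}$

Start from the elementary integral
$$J(a) = \int_{0}^{1} 6 x^{a} \, dx = \frac{6}{a + 1}.$$

Differentiating under the integral sign brings down a factor of $\ln x$:
$$\frac{dJ}{da} = \int_{0}^{1} 6 x^{a} \log{\left(x \right)} \, dx = - \frac{6}{\left(a + 1\right)^{2}}.$$

Repeating $3$ times in total — each differentiation brings down another $\ln x$ — gives
$$\frac{d^{3}J}{da^{3}} = \int_{0}^{1} 6 x^{a} \log{\left(x \right)}^{3} \, dx = - \frac{36}{\left(a + 1\right)^{4}},$$
and the integrand here is exactly the target integrand, so $I = - \frac{36}{\left(a + 1\right)^{4}}$.

Setting $a = \frac{4}{5}$:
$$I = - \frac{2500}{729}.$$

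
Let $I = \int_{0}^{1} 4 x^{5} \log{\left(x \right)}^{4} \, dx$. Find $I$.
$\frac{1}{81}$

Begin with the known integral
$$J(a) = \int_{0}^{1} 4 x^{a} \, dx = \frac{4}{a + 1}.$$

Differentiating under the integral sign brings down a factor of $\ln x$:
$$\frac{dJ}{da} = \int_{0}^{1} 4 x^{a} \log{\left(x \right)} \, dx = - \frac{4}{\left(a + 1\right)^{2}}.$$

Repeating $4$ times in total — each differentiation brings down another $\ln x$ — gives
$$\frac{d^{4}J}{da^{4}} = \int_{0}^{1} 4 x^{a} \log{\left(x \right)}^{4} \, dx = \frac{96}{\left(a + 1\right)^{5}},$$
and the integrand here is exactly the target integrand, so $I = \frac{96}{\left(a + 1\right)^{5}}$.

Setting $a = 5$:
$$I = \frac{1}{81}.$$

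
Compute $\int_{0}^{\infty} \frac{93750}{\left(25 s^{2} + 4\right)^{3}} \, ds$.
$\frac{28125 \pi}{256}$

Begin with the known result
$$J(a) = \int_{0}^{\infty} \frac{6}{a^{2} + s^{2}} \, ds = \frac{3 \pi}{a}.$$

Differentiating under the integral sign with respect to $a$,
$$\frac{dJ}{da} = \int_{0}^{\infty} - \frac{12 a}{\left(a^{2} + s^{2}\right)^{2}} \, ds = - \frac{3 \pi}{a^{2}},$$
so $\int_{0}^{\infty} \frac{6}{\left(a^{2} + s^{2}\right)^{2}} \, ds = \frac{3 \pi}{2 a^{3}}$.

Repeating — each differentiation of $1/(s^2+a^2)^j$ produces $-2ja/(s^2+a^2)^{j+1}$ — and dividing through by $-2ja$ at each step yields, after $2$ differentiations in total,
$$\int_{0}^{\infty} \frac{6}{\left(a^{2} + s^{2}\right)^{3}} \, ds = \frac{9 \pi}{8 a^{5}}.$$

Setting $a = \frac{2}{5}$:
$$I = \frac{28125 \pi}{256}.$$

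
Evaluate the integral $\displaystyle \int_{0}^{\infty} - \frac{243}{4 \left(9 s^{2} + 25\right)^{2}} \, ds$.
$- \frac{81 \pi}{2000}$

Start from the standard arctangent integral
$$J(a) = \int_{0}^{\infty} - \frac{3}{4 \left(a^{2} + s^{2}\right)} \, ds = - \frac{3 \pi}{8 a}.$$

Differentiating under the integral sign with respect to $a$,
$$\frac{dJ}{da} = \int_{0}^{\infty} \frac{3 a}{2 \left(a^{2} + s^{2}\right)^{2}} \, ds = \frac{3 \pi}{8 a^{2}},$$
so $\int_{0}^{\infty} - \frac{3}{4 \left(a^{2} + s^{2}\right)^{2}} \, ds = - \frac{3 \pi}{16 a^{3}}$.

Setting $a = \frac{5}{3}$:
$$I = - \frac{81 \pi}{2000}.$$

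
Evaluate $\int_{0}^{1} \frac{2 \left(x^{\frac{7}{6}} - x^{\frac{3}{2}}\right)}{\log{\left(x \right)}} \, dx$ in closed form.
$- \log{\left(\frac{225}{169} \right)}$

Replace the exponent $\frac{3}{2}$ by a parameter $a$: let $I(a) = \int_{0}^{1} \frac{2 \left(x^{\frac{7}{6}} - x^{a}\right)}{\log{\left(x \right)}} \, dx$.

Since $\dfrac{\partial}{\partial a}\,x^{a} = x^{a} \ln x$, the $\ln x$ in the denominator cancels and
$$\frac{dI}{da} = \int_{0}^{1} -2 x^{a} \, dx = -2 \left[\frac{x^{a+1}}{a+1}\right]_0^1 = - \frac{2}{a + 1}.$$

Integrating with respect to $a$ gives $I(a) = - \log{\left(\frac{36 \left(a + 1\right)^{2}}{169} \right)} + C$.

At $a = \frac{7}{6}$ the integrand is identically $0$, so $I(\frac{7}{6}) = 0$. The closed form gives $0$, hence $C = 0$.

Setting $a = \frac{3}{2}$:
$$I = - \log{\left(\frac{225}{169} \right)}.$$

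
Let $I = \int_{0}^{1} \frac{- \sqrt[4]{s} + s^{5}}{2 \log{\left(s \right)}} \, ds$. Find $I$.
$\log{\left(\frac{2 \sqrt{30}}{5} \right)}$

Introduce a parameter $a$ in the exponent: let $I(a) = \int_{0}^{1} \frac{s^{5} - s^{a}}{2 \log{\left(s \right)}} \, ds$.

Since $\dfrac{\partial}{\partial a}\,s^{a} = s^{a} \ln s$, the $\ln s$ in the denominator cancels and
$$\frac{dI}{da} = \int_{0}^{1} - \frac{1}{2} s^{a} \, ds = - \frac{1}{2} \left[\frac{s^{a+1}}{a+1}\right]_0^1 = - \frac{1}{2 a + 2}.$$

Integrating with respect to $a$ gives $I(a) = - \frac{\log{\left(a + 1 \right)}}{2} + \frac{\log{\left(6 \right)}}{2} + C$.

At $a = 5$ the integrand is identically $0$, so $I(5) = 0$. The closed form gives $0$, hence $C = 0$.

Setting $a = \frac{1}{4}$:
$$I = \log{\left(\frac{2 \sqrt{30}}{5} \right)}.$$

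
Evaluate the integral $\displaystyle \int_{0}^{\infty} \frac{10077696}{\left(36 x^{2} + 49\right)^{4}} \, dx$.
$\frac{262440 \pi}{823543}$

Recall the elementary integral
$$J(a) = \int_{0}^{\infty} \frac{6}{a^{2} + x^{2}} \, dx = \frac{3 \pi}{a}.$$

Differentiating under the integral sign with respect to $a$,
$$\frac{dJ}{da} = \int_{0}^{\infty} - \frac{12 a}{\left(a^{2} + x^{2}\right)^{2}} \, dx = - \frac{3 \pi}{a^{2}},$$
so $\int_{0}^{\infty} \frac{6}{\left(a^{2} + x^{2}\right)^{2}} \, dx = \frac{3 \pi}{2 a^{3}}$.

Repeating — each differentiation of $1/(x^2+a^2)^j$ produces $-2ja/(x^2+a^2)^{j+1}$ — and dividing through by $-2ja$ at each step yields, after $3$ differentiations in total,
$$\int_{0}^{\infty} \frac{6}{\left(a^{2} + x^{2}\right)^{4}} \, dx = \frac{15 \pi}{16 a^{7}}.$$

Setting $a = \frac{7}{6}$:
$$I = \frac{262440 \pi}{823543}.$$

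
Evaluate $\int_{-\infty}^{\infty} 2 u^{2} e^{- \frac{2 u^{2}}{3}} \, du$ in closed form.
$\frac{3 \sqrt{6} \sqrt{\pi}}{4}$

Begin with the known integral
$$J(a) = \int_{-\infty}^{\infty} 2 e^{- a u^{2}} \, du = \frac{2 \sqrt{\pi}}{\sqrt{a}}.$$

Differentiating under the integral sign brings down a factor of $(-u^2)$:
$$\frac{dJ}{da} = \int_{-\infty}^{\infty} - 2 u^{2} e^{- a u^{2}} \, du = - \frac{\sqrt{\pi}}{a^{\frac{3}{2}}}.$$

The integral on the left is $-I$, so $I = \frac{\sqrt{\pi}}{a^{\frac{3}{2}}}$.

Setting $a = \frac{2}{3}$:
$$I = \frac{3 \sqrt{6} \sqrt{\pi}}{4}.$$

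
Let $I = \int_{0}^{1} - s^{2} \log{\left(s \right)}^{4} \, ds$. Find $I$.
$- \frac{8}{81}$

Consider the simpler parametrised integral
$$J(a) = \int_{0}^{1} - s^{a} \, ds = - \frac{1}{a + 1}.$$

Differentiating under the integral sign brings down a factor of $\ln s$:
$$\frac{dJ}{da} = \int_{0}^{1} - s^{a} \log{\left(s \right)} \, ds = \frac{1}{\left(a + 1\right)^{2}}.$$

Repeating $4$ times in total — each differentiation brings down another $\ln s$ — gives
$$\frac{d^{4}J}{da^{4}} = \int_{0}^{1} - s^{a} \log{\left(s \right)}^{4} \, ds = - \frac{24}{\left(a + 1\right)^{5}},$$
and the integrand here is exactly the target integrand, so $I = - \frac{24}{\left(a + 1\right)^{5}}$.

Setting $a = 2$:
$$I = - \frac{8}{81}.$$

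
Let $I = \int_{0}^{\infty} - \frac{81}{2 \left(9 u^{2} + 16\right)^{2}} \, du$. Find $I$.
$- \frac{27 \pi}{512}$

Start from the standard arctangent integral
$$J(a) = \int_{0}^{\infty} - \frac{1}{2 \left(a^{2} + u^{2}\right)} \, du = - \frac{\pi}{4 a}.$$

Differentiating under the integral sign with respect to $a$,
$$\frac{dJ}{da} = \int_{0}^{\infty} \frac{a}{\left(a^{2} + u^{2}\right)^{2}} \, du = \frac{\pi}{4 a^{2}},$$
so $\int_{0}^{\infty} - \frac{1}{2 \left(a^{2} + u^{2}\right)^{2}} \, du = - \frac{\pi}{8 a^{3}}$.

Setting $a = \frac{4}{3}$:
$$I = - \frac{27 \pi}{512}.$$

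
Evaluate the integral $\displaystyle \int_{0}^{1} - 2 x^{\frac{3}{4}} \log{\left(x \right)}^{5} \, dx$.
$\frac{983040}{117649}$

Consider the simpler parametrised integral
$$J(a) = \int_{0}^{1} - 2 x^{a} \, dx = - \frac{2}{a + 1}.$$

Differentiating under the integral sign brings down a factor of $\ln x$:
$$\frac{dJ}{da} = \int_{0}^{1} - 2 x^{a} \log{\left(x \right)} \, dx = \frac{2}{\left(a + 1\right)^{2}}.$$

Repeating $5$ times in total — each differentiation brings down another $\ln x$ — gives
$$\frac{d^{5}J}{da^{5}} = \int_{0}^{1} - 2 x^{a} \log{\left(x \right)}^{5} \, dx = \frac{240}{\left(a + 1\right)^{6}},$$
and the integrand here is exactly the target integrand, so $I = \frac{240}{\left(a + 1\right)^{6}}$.

Setting $a = \frac{3}{4}$:
$$I = \frac{983040}{117649}.$$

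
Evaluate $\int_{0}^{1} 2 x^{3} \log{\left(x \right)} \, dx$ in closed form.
$- \frac{1}{8}$

Begin with the known integral
$$J(a) = \int_{0}^{1} 2 x^{a} \, dx = \frac{2}{a + 1}.$$

Differentiating under the integral sign brings down a factor of $\ln x$:
$$\frac{dJ}{da} = \int_{0}^{1} 2 x^{a} \log{\left(x \right)} \, dx = - \frac{2}{\left(a + 1\right)^{2}}.$$

The integral on the left is $I$, so $I = - \frac{2}{\left(a + 1\right)^{2}}$.

Setting $a = 3$:
$$I = - \frac{1}{8}.$$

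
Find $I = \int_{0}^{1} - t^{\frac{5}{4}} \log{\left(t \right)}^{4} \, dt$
$- \frac{8192}{19683}$

Start from the elementary integral
$$J(a) = \int_{0}^{1} - t^{a} \, dt = - \frac{1}{a + 1}.$$

Differentiating under the integral sign brings down a factor of $\ln t$:
$$\frac{dJ}{da} = \int_{0}^{1} - t^{a} \log{\left(t \right)} \, dt = \frac{1}{\left(a + 1\right)^{2}}.$$

Repeating $4$ times in total — each differentiation brings down another $\ln t$ — gives
$$\frac{d^{4}J}{da^{4}} = \int_{0}^{1} - t^{a} \log{\left(t \right)}^{4} \, dt = - \frac{24}{\left(a + 1\right)^{5}},$$
and the integrand here is exactly the target integrand, so $I = - \frac{24}{\left(a + 1\right)^{5}}$.

Setting $a = \frac{5}{4}$:
$$I = - \frac{8192}{19683}.$$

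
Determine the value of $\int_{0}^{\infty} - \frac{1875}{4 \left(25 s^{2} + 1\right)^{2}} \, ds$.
$- \frac{375 \pi}{16}$

Begin with the known result
$$J(a) = \int_{0}^{\infty} - \frac{3}{4 \left(a^{2} + s^{2}\right)} \, ds = - \frac{3 \pi}{8 a}.$$

Differentiating under the integral sign with respect to $a$,
$$\frac{dJ}{da} = \int_{0}^{\infty} \frac{3 a}{2 \left(a^{2} + s^{2}\right)^{2}} \, ds = \frac{3 \pi}{8 a^{2}},$$
so $\int_{0}^{\infty} - \frac{3}{4 \left(a^{2} + s^{2}\right)^{2}} \, ds = - \frac{3 \pi}{16 a^{3}}$.

Setting $a = \frac{1}{5}$:
$$I = - \frac{375 \pi}{16}.$$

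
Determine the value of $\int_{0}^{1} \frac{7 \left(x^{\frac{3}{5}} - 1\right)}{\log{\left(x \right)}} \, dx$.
$\log{\left(\frac{2097152}{78125} \right)}$

Consider the one-parameter family: let $I(a) = \int_{0}^{1} \frac{7 \left(x^{a} - 1\right)}{\log{\left(x \right)}} \, dx$.

Since $\dfrac{\partial}{\partial a}\,x^{a} = x^{a} \ln x$, the $\ln x$ in the denominator cancels and
$$\frac{dI}{da} = \int_{0}^{1} 7 x^{a} \, dx = 7 \left[\frac{x^{a+1}}{a+1}\right]_0^1 = \frac{7}{a + 1}.$$

Integrating with respect to $a$ gives $I(a) = 7 \log{\left(a + 1 \right)} + C$.

At $a = 0$ the integrand is identically $0$, so $I(0) = 0$. The closed form gives $0$, hence $C = 0$.

Setting $a = \frac{3}{5}$:
$$I = \log{\left(\frac{2097152}{78125} \right)}.$$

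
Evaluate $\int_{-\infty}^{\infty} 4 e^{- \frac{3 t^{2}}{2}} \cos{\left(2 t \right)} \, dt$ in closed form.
$\frac{4 \sqrt{6} \sqrt{\pi}}{3 e^{\frac{2}{3}}}$

Treat the cosine frequency as a parameter and define $I(b) = \int_{-\infty}^{\infty} 4 e^{- \frac{3 t^{2}}{2}} \cos{\left(b t \right)} \, dt$.

Differentiating under the integral sign,
$$I'(b) = \int_{-\infty}^{\infty} - 4 t e^{- \frac{3 t^{2}}{2}} \sin{\left(b t \right)} \, dt.$$

Integrate $\int_{-\infty}^{\infty} t \sin(b t)\, e^{- \frac{3 t^{2}}{2}}\, dt$ by parts with $u = \sin(b t)$ and $dv = t\, e^{- \frac{3 t^{2}}{2}}\, dt$, giving $v = - \frac{e^{- \frac{3 t^{2}}{2}}}{3}$. The boundary term vanishes and
$$\int_{-\infty}^{\infty} t \sin(b t)\, e^{- \frac{3 t^{2}}{2}}\, dt = \frac{b}{3} \int_{-\infty}^{\infty} \cos(b t)\, e^{- \frac{3 t^{2}}{2}}\, dt,$$
so $I'(b) = - \frac{b}{3}\, I(b)$.

This is a separable first-order ODE; solving with the initial condition $I(0) = \int_{-\infty}^{\infty} 4 e^{- \frac{3 t^{2}}{2}}\,dt = \frac{4 \sqrt{6} \sqrt{\pi}}{3}$ gives
$$I(b) = \frac{4 \sqrt{6} \sqrt{\pi} e^{- \frac{b^{2}}{6}}}{3}.$$

Setting $b = 2$:
$$I = \frac{4 \sqrt{6} \sqrt{\pi}}{3 e^{\frac{2}{3}}}.$$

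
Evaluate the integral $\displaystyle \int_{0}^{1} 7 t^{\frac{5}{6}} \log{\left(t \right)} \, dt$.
$- \frac{252}{121}$

Start from the elementary integral
$$J(a) = \int_{0}^{1} 7 t^{a} \, dt = \frac{7}{a + 1}.$$

Differentiating under the integral sign brings down a factor of $\ln t$:
$$\frac{dJ}{da} = \int_{0}^{1} 7 t^{a} \log{\left(t \right)} \, dt = - \frac{7}{\left(a + 1\right)^{2}}.$$

The integral on the left is $I$, so $I = - \frac{7}{\left(a + 1\right)^{2}}$.

Setting $a = \frac{5}{6}$:
$$I = - \frac{252}{121}.$$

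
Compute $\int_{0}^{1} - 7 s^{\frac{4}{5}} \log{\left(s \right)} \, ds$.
$\frac{175}{81}$

Begin with the known integral
$$J(a) = \int_{0}^{1} - 7 s^{a} \, ds = - \frac{7}{a + 1}.$$

Differentiating under the integral sign brings down a factor of $\ln s$:
$$\frac{dJ}{da} = \int_{0}^{1} - 7 s^{a} \log{\left(s \right)} \, ds = \frac{7}{\left(a + 1\right)^{2}}.$$

The integral on the left is $I$, so $I = \frac{7}{\left(a + 1\right)^{2}}$.

Setting $a = \frac{4}{5}$:
$$I = \frac{175}{81}.$$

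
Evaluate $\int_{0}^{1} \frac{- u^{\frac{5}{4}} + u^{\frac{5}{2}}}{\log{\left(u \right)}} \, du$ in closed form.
$\log{\left(\frac{14}{9} \right)}$

Consider the one-parameter family: let $I(a) = \int_{0}^{1} \frac{- u^{\frac{5}{4}} + u^{a}}{\log{\left(u \right)}} \, du$.

Since $\dfrac{\partial}{\partial a}\,u^{a} = u^{a} \ln u$, the $\ln u$ in the denominator cancels and
$$\frac{dI}{da} = \int_{0}^{1} u^{a} \, du = \left[\frac{u^{a+1}}{a+1}\right]_0^1 = \frac{1}{a + 1}.$$

Integrating with respect to $a$ gives $I(a) = \log{\left(\frac{4 a}{9} + \frac{4}{9} \right)} + C$.

At $a = \frac{5}{4}$ the integrand is identically $0$, so $I(\frac{5}{4}) = 0$. The closed form gives $0$, hence $C = 0$.

Setting $a = \frac{5}{2}$:
$$I = \log{\left(\frac{14}{9} \right)}.$$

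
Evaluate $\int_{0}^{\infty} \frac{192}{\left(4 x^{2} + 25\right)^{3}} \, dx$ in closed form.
$\frac{18 \pi}{3125}$

Recall the elementary integral
$$J(a) = \int_{0}^{\infty} \frac{3}{a^{2} + x^{2}} \, dx = \frac{3 \pi}{2 a}.$$

Differentiating under the integral sign with respect to $a$,
$$\frac{dJ}{da} = \int_{0}^{\infty} - \frac{6 a}{\left(a^{2} + x^{2}\right)^{2}} \, dx = - \frac{3 \pi}{2 a^{2}},$$
so $\int_{0}^{\infty} \frac{3}{\left(a^{2} + x^{2}\right)^{2}} \, dx = \frac{3 \pi}{4 a^{3}}$.

Repeating — each differentiation of $1/(x^2+a^2)^j$ produces $-2ja/(x^2+a^2)^{j+1}$ — and dividing through by $-2ja$ at each step yields, after $2$ differentiations in total,
$$\int_{0}^{\infty} \frac{3}{\left(a^{2} + x^{2}\right)^{3}} \, dx = \frac{9 \pi}{16 a^{5}}.$$

Setting $a = \frac{5}{2}$:
$$I = \frac{18 \pi}{3125}.$$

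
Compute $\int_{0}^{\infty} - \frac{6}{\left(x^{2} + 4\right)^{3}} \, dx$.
$- \frac{9 \pi}{256}$

Recall the elementary integral
$$J(a) = \int_{0}^{\infty} - \frac{6}{a^{2} + x^{2}} \, dx = - \frac{3 \pi}{a}.$$

Differentiating under the integral sign with respect to $a$,
$$\frac{dJ}{da} = \int_{0}^{\infty} \frac{12 a}{\left(a^{2} + x^{2}\right)^{2}} \, dx = \frac{3 \pi}{a^{2}},$$
so $\int_{0}^{\infty} - \frac{6}{\left(a^{2} + x^{2}\right)^{2}} \, dx = - \frac{3 \pi}{2 a^{3}}$.

Repeating — each differentiation of $1/(x^2+a^2)^j$ produces $-2ja/(x^2+a^2)^{j+1}$ — and dividing through by $-2ja$ at each step yields, after $2$ differentiations in total,
$$\int_{0}^{\infty} - \frac{6}{\left(a^{2} + x^{2}\right)^{3}} \, dx = - \frac{9 \pi}{8 a^{5}}.$$

Setting $a = 2$:
$$I = - \frac{9 \pi}{256}.$$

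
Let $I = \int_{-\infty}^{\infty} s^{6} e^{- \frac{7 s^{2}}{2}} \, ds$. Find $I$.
$\frac{15 \sqrt{14} \sqrt{\pi}}{2401}$

Consider the simpler parametrised integral
$$J(a) = \int_{-\infty}^{\infty} e^{- a s^{2}} \, ds = \frac{\sqrt{\pi}}{\sqrt{a}}.$$

Differentiating under the integral sign brings down a factor of $(-s^2)$:
$$\frac{dJ}{da} = \int_{-\infty}^{\infty} - s^{2} e^{- a s^{2}} \, ds = - \frac{\sqrt{\pi}}{2 a^{\frac{3}{2}}}.$$

Repeating $3$ times in total — each differentiation brings down another $(-s^2)$ — gives
$$\frac{d^{3}J}{da^{3}} = \int_{-\infty}^{\infty} - s^{6} e^{- a s^{2}} \, ds = - \frac{15 \sqrt{\pi}}{8 a^{\frac{7}{2}}},$$
and the integrand here is $(-1)^{3}$ times the target integrand, so $I = (-1)^{3}\,\frac{d^{3}J}{da^{3}} = \frac{15 \sqrt{\pi}}{8 a^{\frac{7}{2}}}$.

Setting $a = \frac{7}{2}$:
$$I = \frac{15 \sqrt{14} \sqrt{\pi}}{2401}.$$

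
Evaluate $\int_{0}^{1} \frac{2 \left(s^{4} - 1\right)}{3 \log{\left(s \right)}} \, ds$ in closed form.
$\frac{2 \log{\left(5 \right)}}{3}$

Replace the exponent $4$ by a parameter $a$: let $I(a) = \int_{0}^{1} \frac{2 \left(s^{a} - 1\right)}{3 \log{\left(s \right)}} \, ds$.

Since $\dfrac{\partial}{\partial a}\,s^{a} = s^{a} \ln s$, the $\ln s$ in the denominator cancels and
$$\frac{dI}{da} = \int_{0}^{1} \frac{2}{3} s^{a} \, ds = \frac{2}{3} \left[\frac{s^{a+1}}{a+1}\right]_0^1 = \frac{2}{3 \left(a + 1\right)}.$$

Integrating with respect to $a$ gives $I(a) = \frac{2 \log{\left(a + 1 \right)}}{3} + C$.

At $a = 0$ the integrand is identically $0$, so $I(0) = 0$. The closed form gives $0$, hence $C = 0$.

Setting $a = 4$:
$$I = \frac{2 \log{\left(5 \right)}}{3}.$$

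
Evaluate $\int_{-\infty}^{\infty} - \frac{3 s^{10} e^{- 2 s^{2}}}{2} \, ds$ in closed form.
$- \frac{2835 \sqrt{2} \sqrt{\pi}}{4096}$

Begin with the known integral
$$J(a) = \int_{-\infty}^{\infty} - \frac{3 e^{- a s^{2}}}{2} \, ds = - \frac{3 \sqrt{\pi}}{2 \sqrt{a}}.$$

Differentiating under the integral sign brings down a factor of $(-s^2)$:
$$\frac{dJ}{da} = \int_{-\infty}^{\infty} \frac{3 s^{2} e^{- a s^{2}}}{2} \, ds = \frac{3 \sqrt{\pi}}{4 a^{\frac{3}{2}}}.$$

Repeating $5$ times in total — each differentiation brings down another $(-s^2)$ — gives
$$\frac{d^{5}J}{da^{5}} = \int_{-\infty}^{\infty} \frac{3 s^{10} e^{- a s^{2}}}{2} \, ds = \frac{2835 \sqrt{\pi}}{64 a^{\frac{11}{2}}},$$
and the integrand here is $(-1)^{5}$ times the target integrand, so $I = (-1)^{5}\,\frac{d^{5}J}{da^{5}} = - \frac{2835 \sqrt{\pi}}{64 a^{\frac{11}{2}}}$.

Setting $a = 2$:
$$I = - \frac{2835 \sqrt{2} \sqrt{\pi}}{4096}.$$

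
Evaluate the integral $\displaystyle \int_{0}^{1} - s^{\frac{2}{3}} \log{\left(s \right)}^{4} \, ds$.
$- \frac{5832}{3125}$

Start from the elementary integral
$$J(a) = \int_{0}^{1} - s^{a} \, ds = - \frac{1}{a + 1}.$$

Differentiating under the integral sign brings down a factor of $\ln s$:
$$\frac{dJ}{da} = \int_{0}^{1} - s^{a} \log{\left(s \right)} \, ds = \frac{1}{\left(a + 1\right)^{2}}.$$

Repeating $4$ times in total — each differentiation brings down another $\ln s$ — gives
$$\frac{d^{4}J}{da^{4}} = \int_{0}^{1} - s^{a} \log{\left(s \right)}^{4} \, ds = - \frac{24}{\left(a + 1\right)^{5}},$$
and the integrand here is exactly the target integrand, so $I = - \frac{24}{\left(a + 1\right)^{5}}$.

Setting $a = \frac{2}{3}$:
$$I = - \frac{5832}{3125}.$$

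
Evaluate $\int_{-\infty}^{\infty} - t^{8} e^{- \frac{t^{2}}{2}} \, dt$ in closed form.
$- 105 \sqrt{2} \sqrt{\pi}$

Consider the simpler parametrised integral
$$J(a) = \int_{-\infty}^{\infty} - e^{- a t^{2}} \, dt = - \frac{\sqrt{\pi}}{\sqrt{a}}.$$

Differentiating under the integral sign brings down a factor of $(-t^2)$:
$$\frac{dJ}{da} = \int_{-\infty}^{\infty} t^{2} e^{- a t^{2}} \, dt = \frac{\sqrt{\pi}}{2 a^{\frac{3}{2}}}.$$

Repeating $4$ times in total — each differentiation brings down another $(-t^2)$ — gives
$$\frac{d^{4}J}{da^{4}} = \int_{-\infty}^{\infty} - t^{8} e^{- a t^{2}} \, dt = - \frac{105 \sqrt{\pi}}{16 a^{\frac{9}{2}}},$$
and the integrand here is exactly the target integrand, so $I = - \frac{105 \sqrt{\pi}}{16 a^{\frac{9}{2}}}$.

Setting $a = \frac{1}{2}$:
$$I = - 105 \sqrt{2} \sqrt{\pi}.$$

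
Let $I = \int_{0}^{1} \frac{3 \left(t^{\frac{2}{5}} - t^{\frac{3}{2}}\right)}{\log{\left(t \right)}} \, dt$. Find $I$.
$\log{\left(\frac{2744}{15625} \right)}$

Replace the exponent $\frac{2}{5}$ by a parameter $a$: let $I(a) = \int_{0}^{1} \frac{3 \left(- t^{\frac{3}{2}} + t^{a}\right)}{\log{\left(t \right)}} \, dt$.

Since $\dfrac{\partial}{\partial a}\,t^{a} = t^{a} \ln t$, the $\ln t$ in the denominator cancels and
$$\frac{dI}{da} = \int_{0}^{1} 3 t^{a} \, dt = 3 \left[\frac{t^{a+1}}{a+1}\right]_0^1 = \frac{3}{a + 1}.$$

Integrating with respect to $a$ gives $I(a) = \log{\left(\frac{8 \left(a + 1\right)^{3}}{125} \right)} + C$.

At $a = \frac{3}{2}$ the integrand is identically $0$, so $I(\frac{3}{2}) = 0$. The closed form gives $0$, hence $C = 0$.

Setting $a = \frac{2}{5}$:
$$I = \log{\left(\frac{2744}{15625} \right)}.$$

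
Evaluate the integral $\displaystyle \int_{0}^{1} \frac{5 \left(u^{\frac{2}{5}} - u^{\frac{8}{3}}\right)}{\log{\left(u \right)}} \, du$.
$\log{\left(\frac{4084101}{503284375} \right)}$

Replace the exponent $\frac{2}{5}$ by a parameter $a$: let $I(a) = \int_{0}^{1} \frac{5 \left(- u^{\frac{8}{3}} + u^{a}\right)}{\log{\left(u \right)}} \, du$.

Since $\dfrac{\partial}{\partial a}\,u^{a} = u^{a} \ln u$, the $\ln u$ in the denominator cancels and
$$\frac{dI}{da} = \int_{0}^{1} 5 u^{a} \, du = 5 \left[\frac{u^{a+1}}{a+1}\right]_0^1 = \frac{5}{a + 1}.$$

Integrating with respect to $a$ gives $I(a) = \log{\left(\frac{243 \left(a + 1\right)^{5}}{161051} \right)} + C$.

At $a = \frac{8}{3}$ the integrand is identically $0$, so $I(\frac{8}{3}) = 0$. The closed form gives $0$, hence $C = 0$.

Setting $a = \frac{2}{5}$:
$$I = \log{\left(\frac{4084101}{503284375} \right)}.$$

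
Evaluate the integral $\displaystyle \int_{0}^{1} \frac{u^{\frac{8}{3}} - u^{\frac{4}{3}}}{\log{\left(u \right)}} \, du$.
$- \log{\left(7 \right)} + \log{\left(11 \right)}$

Replace the exponent $\frac{4}{3}$ by a parameter $a$: let $I(a) = \int_{0}^{1} \frac{u^{\frac{8}{3}} - u^{a}}{\log{\left(u \right)}} \, du$.

Since $\dfrac{\partial}{\partial a}\,u^{a} = u^{a} \ln u$, the $\ln u$ in the denominator cancels and
$$\frac{dI}{da} = \int_{0}^{1} -1 u^{a} \, du = -1 \left[\frac{u^{a+1}}{a+1}\right]_0^1 = - \frac{1}{a + 1}.$$

Integrating with respect to $a$ gives $I(a) = - \log{\left(\frac{3 a}{11} + \frac{3}{11} \right)} + C$.

At $a = \frac{8}{3}$ the integrand is identically $0$, so $I(\frac{8}{3}) = 0$. The closed form gives $0$, hence $C = 0$.

Setting $a = \frac{4}{3}$:
$$I = - \log{\left(7 \right)} + \log{\left(11 \right)}.$$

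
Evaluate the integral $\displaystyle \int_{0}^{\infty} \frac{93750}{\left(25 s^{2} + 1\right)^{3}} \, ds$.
$\frac{28125 \pi}{8}$

Recall the elementary integral
$$J(a) = \int_{0}^{\infty} \frac{6}{a^{2} + s^{2}} \, ds = \frac{3 \pi}{a}.$$

Differentiating under the integral sign with respect to $a$,
$$\frac{dJ}{da} = \int_{0}^{\infty} - \frac{12 a}{\left(a^{2} + s^{2}\right)^{2}} \, ds = - \frac{3 \pi}{a^{2}},$$
so $\int_{0}^{\infty} \frac{6}{\left(a^{2} + s^{2}\right)^{2}} \, ds = \frac{3 \pi}{2 a^{3}}$.

Repeating — each differentiation of $1/(s^2+a^2)^j$ produces $-2ja/(s^2+a^2)^{j+1}$ — and dividing through by $-2ja$ at each step yields, after $2$ differentiations in total,
$$\int_{0}^{\infty} \frac{6}{\left(a^{2} + s^{2}\right)^{3}} \, ds = \frac{9 \pi}{8 a^{5}}.$$

Setting $a = \frac{1}{5}$:
$$I = \frac{28125 \pi}{8}.$$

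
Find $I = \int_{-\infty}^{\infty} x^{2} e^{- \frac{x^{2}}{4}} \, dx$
$4 \sqrt{\pi}$

Consider the simpler parametrised integral
$$J(a) = \int_{-\infty}^{\infty} e^{- a x^{2}} \, dx = \frac{\sqrt{\pi}}{\sqrt{a}}.$$

Differentiating under the integral sign brings down a factor of $(-x^2)$:
$$\frac{dJ}{da} = \int_{-\infty}^{\infty} - x^{2} e^{- a x^{2}} \, dx = - \frac{\sqrt{\pi}}{2 a^{\frac{3}{2}}}.$$

The integral on the left is $-I$, so $I = \frac{\sqrt{\pi}}{2 a^{\frac{3}{2}}}$.

Setting $a = \frac{1}{4}$:
$$I = 4 \sqrt{\pi}.$$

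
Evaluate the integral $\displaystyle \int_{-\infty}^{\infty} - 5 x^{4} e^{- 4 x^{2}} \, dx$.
$- \frac{15 \sqrt{\pi}}{128}$

Consider the simpler parametrised integral
$$J(a) = \int_{-\infty}^{\infty} - 5 e^{- a x^{2}} \, dx = - \frac{5 \sqrt{\pi}}{\sqrt{a}}.$$

Differentiating under the integral sign brings down a factor of $(-x^2)$:
$$\frac{dJ}{da} = \int_{-\infty}^{\infty} 5 x^{2} e^{- a x^{2}} \, dx = \frac{5 \sqrt{\pi}}{2 a^{\frac{3}{2}}}.$$

Repeating twice in total — each differentiation brings down another $(-x^2)$ — gives
$$\frac{d^{2}J}{da^{2}} = \int_{-\infty}^{\infty} - 5 x^{4} e^{- a x^{2}} \, dx = - \frac{15 \sqrt{\pi}}{4 a^{\frac{5}{2}}},$$
and the integrand here is exactly the target integrand, so $I = - \frac{15 \sqrt{\pi}}{4 a^{\frac{5}{2}}}$.

Setting $a = 4$:
$$I = - \frac{15 \sqrt{\pi}}{128}.$$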